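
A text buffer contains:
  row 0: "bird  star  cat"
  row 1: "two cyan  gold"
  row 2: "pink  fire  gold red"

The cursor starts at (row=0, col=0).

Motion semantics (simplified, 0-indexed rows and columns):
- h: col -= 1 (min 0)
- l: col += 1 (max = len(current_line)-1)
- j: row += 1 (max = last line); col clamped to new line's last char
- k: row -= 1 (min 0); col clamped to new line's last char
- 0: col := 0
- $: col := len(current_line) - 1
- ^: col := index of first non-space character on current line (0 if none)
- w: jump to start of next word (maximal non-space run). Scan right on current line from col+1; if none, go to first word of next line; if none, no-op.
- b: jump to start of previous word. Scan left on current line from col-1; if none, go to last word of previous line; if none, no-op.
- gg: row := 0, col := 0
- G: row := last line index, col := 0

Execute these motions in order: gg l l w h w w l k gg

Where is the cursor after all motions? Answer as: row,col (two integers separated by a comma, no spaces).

Answer: 0,0

Derivation:
After 1 (gg): row=0 col=0 char='b'
After 2 (l): row=0 col=1 char='i'
After 3 (l): row=0 col=2 char='r'
After 4 (w): row=0 col=6 char='s'
After 5 (h): row=0 col=5 char='_'
After 6 (w): row=0 col=6 char='s'
After 7 (w): row=0 col=12 char='c'
After 8 (l): row=0 col=13 char='a'
After 9 (k): row=0 col=13 char='a'
After 10 (gg): row=0 col=0 char='b'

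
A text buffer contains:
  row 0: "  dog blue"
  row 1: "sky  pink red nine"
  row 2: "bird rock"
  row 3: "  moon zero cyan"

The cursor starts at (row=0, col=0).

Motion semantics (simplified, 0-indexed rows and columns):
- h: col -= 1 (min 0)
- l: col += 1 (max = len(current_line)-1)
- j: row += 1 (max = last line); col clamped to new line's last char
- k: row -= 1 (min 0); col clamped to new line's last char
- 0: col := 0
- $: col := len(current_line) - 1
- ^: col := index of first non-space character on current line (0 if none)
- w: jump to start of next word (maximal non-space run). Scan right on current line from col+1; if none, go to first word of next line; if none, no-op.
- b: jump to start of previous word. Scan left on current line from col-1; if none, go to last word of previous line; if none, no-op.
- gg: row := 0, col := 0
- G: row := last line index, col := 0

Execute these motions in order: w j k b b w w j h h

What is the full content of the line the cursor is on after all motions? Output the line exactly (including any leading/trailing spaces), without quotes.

Answer: bird rock

Derivation:
After 1 (w): row=0 col=2 char='d'
After 2 (j): row=1 col=2 char='y'
After 3 (k): row=0 col=2 char='d'
After 4 (b): row=0 col=2 char='d'
After 5 (b): row=0 col=2 char='d'
After 6 (w): row=0 col=6 char='b'
After 7 (w): row=1 col=0 char='s'
After 8 (j): row=2 col=0 char='b'
After 9 (h): row=2 col=0 char='b'
After 10 (h): row=2 col=0 char='b'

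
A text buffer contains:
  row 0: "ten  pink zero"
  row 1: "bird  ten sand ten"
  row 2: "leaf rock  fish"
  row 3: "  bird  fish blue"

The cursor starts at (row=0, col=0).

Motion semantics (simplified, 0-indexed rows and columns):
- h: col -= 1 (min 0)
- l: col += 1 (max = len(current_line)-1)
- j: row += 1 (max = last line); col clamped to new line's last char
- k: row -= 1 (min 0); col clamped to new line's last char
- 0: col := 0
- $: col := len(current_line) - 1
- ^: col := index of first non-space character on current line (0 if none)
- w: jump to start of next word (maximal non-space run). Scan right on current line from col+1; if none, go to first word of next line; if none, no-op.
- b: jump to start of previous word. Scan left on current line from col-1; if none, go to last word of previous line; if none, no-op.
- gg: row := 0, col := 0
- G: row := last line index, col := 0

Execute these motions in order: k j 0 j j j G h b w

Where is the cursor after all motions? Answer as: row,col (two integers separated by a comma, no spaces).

After 1 (k): row=0 col=0 char='t'
After 2 (j): row=1 col=0 char='b'
After 3 (0): row=1 col=0 char='b'
After 4 (j): row=2 col=0 char='l'
After 5 (j): row=3 col=0 char='_'
After 6 (j): row=3 col=0 char='_'
After 7 (G): row=3 col=0 char='_'
After 8 (h): row=3 col=0 char='_'
After 9 (b): row=2 col=11 char='f'
After 10 (w): row=3 col=2 char='b'

Answer: 3,2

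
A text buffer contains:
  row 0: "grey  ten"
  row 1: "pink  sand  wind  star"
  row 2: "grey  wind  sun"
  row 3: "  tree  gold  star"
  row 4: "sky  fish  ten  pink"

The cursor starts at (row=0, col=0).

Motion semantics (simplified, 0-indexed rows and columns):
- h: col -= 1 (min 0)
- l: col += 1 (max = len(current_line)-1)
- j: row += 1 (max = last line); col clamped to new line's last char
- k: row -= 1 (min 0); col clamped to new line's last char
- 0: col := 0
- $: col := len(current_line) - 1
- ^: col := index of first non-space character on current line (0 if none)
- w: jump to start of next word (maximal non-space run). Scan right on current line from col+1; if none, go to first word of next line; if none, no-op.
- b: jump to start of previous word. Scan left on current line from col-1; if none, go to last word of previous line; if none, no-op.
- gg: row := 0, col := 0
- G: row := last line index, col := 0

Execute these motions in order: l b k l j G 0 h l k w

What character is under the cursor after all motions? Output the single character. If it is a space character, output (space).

After 1 (l): row=0 col=1 char='r'
After 2 (b): row=0 col=0 char='g'
After 3 (k): row=0 col=0 char='g'
After 4 (l): row=0 col=1 char='r'
After 5 (j): row=1 col=1 char='i'
After 6 (G): row=4 col=0 char='s'
After 7 (0): row=4 col=0 char='s'
After 8 (h): row=4 col=0 char='s'
After 9 (l): row=4 col=1 char='k'
After 10 (k): row=3 col=1 char='_'
After 11 (w): row=3 col=2 char='t'

Answer: t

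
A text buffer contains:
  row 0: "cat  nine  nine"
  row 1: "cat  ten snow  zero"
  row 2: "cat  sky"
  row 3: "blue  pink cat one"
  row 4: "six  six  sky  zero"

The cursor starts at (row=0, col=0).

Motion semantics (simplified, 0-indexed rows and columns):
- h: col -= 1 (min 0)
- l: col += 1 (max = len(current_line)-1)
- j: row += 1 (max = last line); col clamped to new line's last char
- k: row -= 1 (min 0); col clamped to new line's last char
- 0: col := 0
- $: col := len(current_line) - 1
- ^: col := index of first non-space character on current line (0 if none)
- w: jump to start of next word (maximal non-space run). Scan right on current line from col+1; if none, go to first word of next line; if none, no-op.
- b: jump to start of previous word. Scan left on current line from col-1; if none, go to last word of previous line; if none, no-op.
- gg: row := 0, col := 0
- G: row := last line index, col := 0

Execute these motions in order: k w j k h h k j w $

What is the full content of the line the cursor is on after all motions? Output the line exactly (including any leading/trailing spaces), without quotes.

Answer: cat  ten snow  zero

Derivation:
After 1 (k): row=0 col=0 char='c'
After 2 (w): row=0 col=5 char='n'
After 3 (j): row=1 col=5 char='t'
After 4 (k): row=0 col=5 char='n'
After 5 (h): row=0 col=4 char='_'
After 6 (h): row=0 col=3 char='_'
After 7 (k): row=0 col=3 char='_'
After 8 (j): row=1 col=3 char='_'
After 9 (w): row=1 col=5 char='t'
After 10 ($): row=1 col=18 char='o'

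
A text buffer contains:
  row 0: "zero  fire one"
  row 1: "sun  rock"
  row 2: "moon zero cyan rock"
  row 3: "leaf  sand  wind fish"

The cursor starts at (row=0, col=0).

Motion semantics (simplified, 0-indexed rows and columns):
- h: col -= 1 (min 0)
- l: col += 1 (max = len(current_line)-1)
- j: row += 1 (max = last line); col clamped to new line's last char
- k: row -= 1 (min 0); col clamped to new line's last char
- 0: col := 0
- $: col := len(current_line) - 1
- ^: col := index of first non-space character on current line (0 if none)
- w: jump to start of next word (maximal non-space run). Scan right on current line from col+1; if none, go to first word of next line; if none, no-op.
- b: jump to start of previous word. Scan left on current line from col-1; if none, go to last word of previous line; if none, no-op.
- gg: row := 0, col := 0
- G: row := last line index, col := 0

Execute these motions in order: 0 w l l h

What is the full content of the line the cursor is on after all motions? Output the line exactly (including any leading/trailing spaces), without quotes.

After 1 (0): row=0 col=0 char='z'
After 2 (w): row=0 col=6 char='f'
After 3 (l): row=0 col=7 char='i'
After 4 (l): row=0 col=8 char='r'
After 5 (h): row=0 col=7 char='i'

Answer: zero  fire one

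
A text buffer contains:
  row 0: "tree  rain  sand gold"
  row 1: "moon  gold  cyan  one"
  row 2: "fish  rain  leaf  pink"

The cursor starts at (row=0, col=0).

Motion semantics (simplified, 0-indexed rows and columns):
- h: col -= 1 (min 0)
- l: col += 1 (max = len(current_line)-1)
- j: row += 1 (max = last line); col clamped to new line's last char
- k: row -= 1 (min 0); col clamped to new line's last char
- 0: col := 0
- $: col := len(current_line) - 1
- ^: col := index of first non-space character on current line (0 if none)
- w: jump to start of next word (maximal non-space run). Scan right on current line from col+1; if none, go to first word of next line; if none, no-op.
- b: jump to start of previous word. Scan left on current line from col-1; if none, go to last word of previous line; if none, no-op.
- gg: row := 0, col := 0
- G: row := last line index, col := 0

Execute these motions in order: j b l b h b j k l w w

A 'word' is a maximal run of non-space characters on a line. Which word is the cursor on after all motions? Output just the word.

After 1 (j): row=1 col=0 char='m'
After 2 (b): row=0 col=17 char='g'
After 3 (l): row=0 col=18 char='o'
After 4 (b): row=0 col=17 char='g'
After 5 (h): row=0 col=16 char='_'
After 6 (b): row=0 col=12 char='s'
After 7 (j): row=1 col=12 char='c'
After 8 (k): row=0 col=12 char='s'
After 9 (l): row=0 col=13 char='a'
After 10 (w): row=0 col=17 char='g'
After 11 (w): row=1 col=0 char='m'

Answer: moon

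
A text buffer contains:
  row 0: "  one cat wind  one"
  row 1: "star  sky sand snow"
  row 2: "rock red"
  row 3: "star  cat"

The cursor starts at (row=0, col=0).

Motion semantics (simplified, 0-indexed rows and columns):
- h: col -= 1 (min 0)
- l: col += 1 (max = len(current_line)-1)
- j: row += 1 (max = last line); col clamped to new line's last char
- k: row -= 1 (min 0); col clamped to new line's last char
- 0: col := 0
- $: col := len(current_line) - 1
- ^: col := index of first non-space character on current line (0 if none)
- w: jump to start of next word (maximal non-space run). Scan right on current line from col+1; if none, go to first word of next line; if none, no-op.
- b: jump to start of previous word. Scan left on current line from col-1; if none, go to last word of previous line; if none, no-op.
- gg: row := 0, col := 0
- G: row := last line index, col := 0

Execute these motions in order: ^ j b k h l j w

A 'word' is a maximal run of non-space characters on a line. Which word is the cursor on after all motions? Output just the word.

Answer: sky

Derivation:
After 1 (^): row=0 col=2 char='o'
After 2 (j): row=1 col=2 char='a'
After 3 (b): row=1 col=0 char='s'
After 4 (k): row=0 col=0 char='_'
After 5 (h): row=0 col=0 char='_'
After 6 (l): row=0 col=1 char='_'
After 7 (j): row=1 col=1 char='t'
After 8 (w): row=1 col=6 char='s'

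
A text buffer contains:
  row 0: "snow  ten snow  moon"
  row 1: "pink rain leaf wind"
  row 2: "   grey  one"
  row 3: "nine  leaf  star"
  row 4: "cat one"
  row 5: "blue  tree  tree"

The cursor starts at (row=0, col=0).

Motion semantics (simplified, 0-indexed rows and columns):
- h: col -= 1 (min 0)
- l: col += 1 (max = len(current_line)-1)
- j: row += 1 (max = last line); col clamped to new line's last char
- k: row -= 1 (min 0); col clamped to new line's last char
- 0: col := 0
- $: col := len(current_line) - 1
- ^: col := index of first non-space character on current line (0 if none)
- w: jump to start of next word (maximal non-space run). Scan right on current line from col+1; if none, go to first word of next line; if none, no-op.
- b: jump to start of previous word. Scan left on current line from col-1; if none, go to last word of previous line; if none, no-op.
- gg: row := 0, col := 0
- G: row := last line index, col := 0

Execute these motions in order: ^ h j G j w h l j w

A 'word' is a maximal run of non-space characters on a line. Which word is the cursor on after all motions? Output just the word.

Answer: tree

Derivation:
After 1 (^): row=0 col=0 char='s'
After 2 (h): row=0 col=0 char='s'
After 3 (j): row=1 col=0 char='p'
After 4 (G): row=5 col=0 char='b'
After 5 (j): row=5 col=0 char='b'
After 6 (w): row=5 col=6 char='t'
After 7 (h): row=5 col=5 char='_'
After 8 (l): row=5 col=6 char='t'
After 9 (j): row=5 col=6 char='t'
After 10 (w): row=5 col=12 char='t'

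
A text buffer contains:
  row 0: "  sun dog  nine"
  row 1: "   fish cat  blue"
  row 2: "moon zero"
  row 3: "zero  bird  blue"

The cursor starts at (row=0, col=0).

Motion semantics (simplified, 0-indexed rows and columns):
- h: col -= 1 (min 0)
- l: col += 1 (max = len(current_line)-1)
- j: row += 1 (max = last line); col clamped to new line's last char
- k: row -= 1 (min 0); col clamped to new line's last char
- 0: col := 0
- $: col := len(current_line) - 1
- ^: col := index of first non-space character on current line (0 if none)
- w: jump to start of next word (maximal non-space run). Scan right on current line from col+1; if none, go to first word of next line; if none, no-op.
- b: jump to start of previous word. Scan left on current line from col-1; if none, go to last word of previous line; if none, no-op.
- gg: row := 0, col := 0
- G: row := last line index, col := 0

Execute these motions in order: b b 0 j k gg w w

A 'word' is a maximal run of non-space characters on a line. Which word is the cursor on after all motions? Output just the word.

After 1 (b): row=0 col=0 char='_'
After 2 (b): row=0 col=0 char='_'
After 3 (0): row=0 col=0 char='_'
After 4 (j): row=1 col=0 char='_'
After 5 (k): row=0 col=0 char='_'
After 6 (gg): row=0 col=0 char='_'
After 7 (w): row=0 col=2 char='s'
After 8 (w): row=0 col=6 char='d'

Answer: dog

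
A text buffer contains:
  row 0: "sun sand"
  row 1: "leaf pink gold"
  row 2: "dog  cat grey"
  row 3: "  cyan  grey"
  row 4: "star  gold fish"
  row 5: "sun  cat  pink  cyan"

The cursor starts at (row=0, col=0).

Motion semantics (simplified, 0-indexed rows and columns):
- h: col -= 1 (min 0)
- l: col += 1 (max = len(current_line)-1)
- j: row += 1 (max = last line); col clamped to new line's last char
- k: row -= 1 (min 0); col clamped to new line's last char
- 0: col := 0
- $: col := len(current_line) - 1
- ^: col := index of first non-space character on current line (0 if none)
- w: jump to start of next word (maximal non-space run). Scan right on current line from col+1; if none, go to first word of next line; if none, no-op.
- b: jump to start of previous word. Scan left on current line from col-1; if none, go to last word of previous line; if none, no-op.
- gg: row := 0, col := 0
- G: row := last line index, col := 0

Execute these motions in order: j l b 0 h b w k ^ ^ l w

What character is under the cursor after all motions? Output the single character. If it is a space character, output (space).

After 1 (j): row=1 col=0 char='l'
After 2 (l): row=1 col=1 char='e'
After 3 (b): row=1 col=0 char='l'
After 4 (0): row=1 col=0 char='l'
After 5 (h): row=1 col=0 char='l'
After 6 (b): row=0 col=4 char='s'
After 7 (w): row=1 col=0 char='l'
After 8 (k): row=0 col=0 char='s'
After 9 (^): row=0 col=0 char='s'
After 10 (^): row=0 col=0 char='s'
After 11 (l): row=0 col=1 char='u'
After 12 (w): row=0 col=4 char='s'

Answer: s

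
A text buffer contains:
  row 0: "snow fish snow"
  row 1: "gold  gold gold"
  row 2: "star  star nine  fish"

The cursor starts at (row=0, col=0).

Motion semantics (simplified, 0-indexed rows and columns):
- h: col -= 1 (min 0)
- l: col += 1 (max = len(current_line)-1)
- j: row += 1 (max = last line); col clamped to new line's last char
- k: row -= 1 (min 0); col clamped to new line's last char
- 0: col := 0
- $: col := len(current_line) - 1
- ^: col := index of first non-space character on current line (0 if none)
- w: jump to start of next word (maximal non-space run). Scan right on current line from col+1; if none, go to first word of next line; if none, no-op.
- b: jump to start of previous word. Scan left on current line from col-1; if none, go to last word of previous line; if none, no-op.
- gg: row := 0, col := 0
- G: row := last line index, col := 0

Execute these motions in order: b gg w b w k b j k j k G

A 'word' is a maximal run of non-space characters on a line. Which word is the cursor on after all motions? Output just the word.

Answer: star

Derivation:
After 1 (b): row=0 col=0 char='s'
After 2 (gg): row=0 col=0 char='s'
After 3 (w): row=0 col=5 char='f'
After 4 (b): row=0 col=0 char='s'
After 5 (w): row=0 col=5 char='f'
After 6 (k): row=0 col=5 char='f'
After 7 (b): row=0 col=0 char='s'
After 8 (j): row=1 col=0 char='g'
After 9 (k): row=0 col=0 char='s'
After 10 (j): row=1 col=0 char='g'
After 11 (k): row=0 col=0 char='s'
After 12 (G): row=2 col=0 char='s'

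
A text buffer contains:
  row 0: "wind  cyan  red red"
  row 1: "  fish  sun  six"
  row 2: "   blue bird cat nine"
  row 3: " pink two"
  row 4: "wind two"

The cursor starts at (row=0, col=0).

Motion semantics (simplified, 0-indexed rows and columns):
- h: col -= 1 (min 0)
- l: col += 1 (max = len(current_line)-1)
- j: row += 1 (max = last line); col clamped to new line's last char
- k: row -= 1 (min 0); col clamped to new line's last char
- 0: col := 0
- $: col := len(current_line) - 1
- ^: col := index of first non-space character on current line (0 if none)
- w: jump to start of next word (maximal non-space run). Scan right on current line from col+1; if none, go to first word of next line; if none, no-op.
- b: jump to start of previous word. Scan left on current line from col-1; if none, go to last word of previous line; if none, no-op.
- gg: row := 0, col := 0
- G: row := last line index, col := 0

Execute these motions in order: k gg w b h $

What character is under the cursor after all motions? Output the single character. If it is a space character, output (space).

After 1 (k): row=0 col=0 char='w'
After 2 (gg): row=0 col=0 char='w'
After 3 (w): row=0 col=6 char='c'
After 4 (b): row=0 col=0 char='w'
After 5 (h): row=0 col=0 char='w'
After 6 ($): row=0 col=18 char='d'

Answer: d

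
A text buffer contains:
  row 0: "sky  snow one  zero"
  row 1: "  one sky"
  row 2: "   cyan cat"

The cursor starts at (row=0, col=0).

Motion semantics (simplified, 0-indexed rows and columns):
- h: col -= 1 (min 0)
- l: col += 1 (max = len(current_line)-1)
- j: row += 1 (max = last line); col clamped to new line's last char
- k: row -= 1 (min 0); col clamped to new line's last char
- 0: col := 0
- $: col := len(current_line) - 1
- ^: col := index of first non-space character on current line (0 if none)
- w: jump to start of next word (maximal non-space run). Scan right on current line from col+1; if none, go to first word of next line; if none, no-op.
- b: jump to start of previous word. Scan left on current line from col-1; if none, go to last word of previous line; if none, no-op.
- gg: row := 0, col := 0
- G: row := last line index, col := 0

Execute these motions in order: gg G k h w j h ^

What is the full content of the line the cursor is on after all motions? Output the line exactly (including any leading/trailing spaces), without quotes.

Answer:    cyan cat

Derivation:
After 1 (gg): row=0 col=0 char='s'
After 2 (G): row=2 col=0 char='_'
After 3 (k): row=1 col=0 char='_'
After 4 (h): row=1 col=0 char='_'
After 5 (w): row=1 col=2 char='o'
After 6 (j): row=2 col=2 char='_'
After 7 (h): row=2 col=1 char='_'
After 8 (^): row=2 col=3 char='c'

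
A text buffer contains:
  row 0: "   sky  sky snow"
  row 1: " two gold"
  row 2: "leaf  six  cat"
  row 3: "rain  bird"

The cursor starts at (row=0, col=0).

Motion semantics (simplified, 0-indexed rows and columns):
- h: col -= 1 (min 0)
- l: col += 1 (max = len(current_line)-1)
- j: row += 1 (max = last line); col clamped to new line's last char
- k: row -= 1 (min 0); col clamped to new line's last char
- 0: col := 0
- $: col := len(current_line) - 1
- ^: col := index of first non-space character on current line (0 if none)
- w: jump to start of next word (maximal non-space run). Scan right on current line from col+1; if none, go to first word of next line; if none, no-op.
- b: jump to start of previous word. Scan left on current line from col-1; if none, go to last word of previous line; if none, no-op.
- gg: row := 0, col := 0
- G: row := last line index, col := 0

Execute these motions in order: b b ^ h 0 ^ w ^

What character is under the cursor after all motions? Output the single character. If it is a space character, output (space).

Answer: s

Derivation:
After 1 (b): row=0 col=0 char='_'
After 2 (b): row=0 col=0 char='_'
After 3 (^): row=0 col=3 char='s'
After 4 (h): row=0 col=2 char='_'
After 5 (0): row=0 col=0 char='_'
After 6 (^): row=0 col=3 char='s'
After 7 (w): row=0 col=8 char='s'
After 8 (^): row=0 col=3 char='s'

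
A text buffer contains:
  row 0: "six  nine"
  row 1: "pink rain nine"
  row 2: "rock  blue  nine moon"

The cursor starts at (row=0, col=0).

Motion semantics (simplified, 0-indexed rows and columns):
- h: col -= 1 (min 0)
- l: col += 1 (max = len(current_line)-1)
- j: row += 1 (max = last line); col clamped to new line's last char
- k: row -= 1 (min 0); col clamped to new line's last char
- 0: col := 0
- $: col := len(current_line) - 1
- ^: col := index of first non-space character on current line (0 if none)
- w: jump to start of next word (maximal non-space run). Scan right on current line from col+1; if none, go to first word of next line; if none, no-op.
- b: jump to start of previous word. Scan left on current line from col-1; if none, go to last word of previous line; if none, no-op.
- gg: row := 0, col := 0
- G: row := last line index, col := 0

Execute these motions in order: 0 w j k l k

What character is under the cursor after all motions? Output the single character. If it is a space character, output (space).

Answer: i

Derivation:
After 1 (0): row=0 col=0 char='s'
After 2 (w): row=0 col=5 char='n'
After 3 (j): row=1 col=5 char='r'
After 4 (k): row=0 col=5 char='n'
After 5 (l): row=0 col=6 char='i'
After 6 (k): row=0 col=6 char='i'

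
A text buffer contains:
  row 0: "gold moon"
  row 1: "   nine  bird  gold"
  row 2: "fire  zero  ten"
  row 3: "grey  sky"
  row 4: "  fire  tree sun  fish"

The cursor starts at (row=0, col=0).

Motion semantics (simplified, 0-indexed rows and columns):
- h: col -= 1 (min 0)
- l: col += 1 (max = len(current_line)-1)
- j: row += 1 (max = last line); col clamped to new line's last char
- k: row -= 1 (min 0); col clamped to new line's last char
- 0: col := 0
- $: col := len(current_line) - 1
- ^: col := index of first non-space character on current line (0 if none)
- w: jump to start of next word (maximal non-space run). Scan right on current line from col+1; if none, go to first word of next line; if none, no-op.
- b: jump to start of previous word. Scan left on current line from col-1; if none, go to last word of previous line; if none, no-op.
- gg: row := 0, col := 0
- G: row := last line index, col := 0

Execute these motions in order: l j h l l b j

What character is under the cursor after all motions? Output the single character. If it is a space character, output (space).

After 1 (l): row=0 col=1 char='o'
After 2 (j): row=1 col=1 char='_'
After 3 (h): row=1 col=0 char='_'
After 4 (l): row=1 col=1 char='_'
After 5 (l): row=1 col=2 char='_'
After 6 (b): row=0 col=5 char='m'
After 7 (j): row=1 col=5 char='n'

Answer: n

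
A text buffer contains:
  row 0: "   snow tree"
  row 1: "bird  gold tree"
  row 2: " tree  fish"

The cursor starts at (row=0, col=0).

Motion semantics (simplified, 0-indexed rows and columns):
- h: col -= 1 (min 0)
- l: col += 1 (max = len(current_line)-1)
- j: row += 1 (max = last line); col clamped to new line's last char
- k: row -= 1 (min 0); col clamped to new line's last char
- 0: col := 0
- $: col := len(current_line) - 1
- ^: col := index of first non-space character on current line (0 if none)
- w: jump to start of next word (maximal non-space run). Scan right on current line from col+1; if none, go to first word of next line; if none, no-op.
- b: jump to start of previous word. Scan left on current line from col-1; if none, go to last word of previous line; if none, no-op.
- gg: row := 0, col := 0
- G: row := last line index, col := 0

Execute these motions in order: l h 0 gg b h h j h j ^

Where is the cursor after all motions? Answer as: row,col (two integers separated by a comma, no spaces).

After 1 (l): row=0 col=1 char='_'
After 2 (h): row=0 col=0 char='_'
After 3 (0): row=0 col=0 char='_'
After 4 (gg): row=0 col=0 char='_'
After 5 (b): row=0 col=0 char='_'
After 6 (h): row=0 col=0 char='_'
After 7 (h): row=0 col=0 char='_'
After 8 (j): row=1 col=0 char='b'
After 9 (h): row=1 col=0 char='b'
After 10 (j): row=2 col=0 char='_'
After 11 (^): row=2 col=1 char='t'

Answer: 2,1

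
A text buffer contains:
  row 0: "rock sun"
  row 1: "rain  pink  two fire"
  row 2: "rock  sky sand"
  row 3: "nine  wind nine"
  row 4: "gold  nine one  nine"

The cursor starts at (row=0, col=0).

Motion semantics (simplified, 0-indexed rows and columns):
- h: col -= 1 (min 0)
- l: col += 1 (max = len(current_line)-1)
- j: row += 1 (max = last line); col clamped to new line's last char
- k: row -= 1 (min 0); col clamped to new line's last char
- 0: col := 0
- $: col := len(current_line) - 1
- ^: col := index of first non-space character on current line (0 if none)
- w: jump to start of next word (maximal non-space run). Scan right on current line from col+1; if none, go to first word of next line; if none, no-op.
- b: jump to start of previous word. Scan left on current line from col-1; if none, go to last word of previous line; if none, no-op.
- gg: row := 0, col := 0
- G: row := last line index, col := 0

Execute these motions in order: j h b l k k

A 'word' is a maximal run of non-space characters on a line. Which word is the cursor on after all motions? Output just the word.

After 1 (j): row=1 col=0 char='r'
After 2 (h): row=1 col=0 char='r'
After 3 (b): row=0 col=5 char='s'
After 4 (l): row=0 col=6 char='u'
After 5 (k): row=0 col=6 char='u'
After 6 (k): row=0 col=6 char='u'

Answer: sun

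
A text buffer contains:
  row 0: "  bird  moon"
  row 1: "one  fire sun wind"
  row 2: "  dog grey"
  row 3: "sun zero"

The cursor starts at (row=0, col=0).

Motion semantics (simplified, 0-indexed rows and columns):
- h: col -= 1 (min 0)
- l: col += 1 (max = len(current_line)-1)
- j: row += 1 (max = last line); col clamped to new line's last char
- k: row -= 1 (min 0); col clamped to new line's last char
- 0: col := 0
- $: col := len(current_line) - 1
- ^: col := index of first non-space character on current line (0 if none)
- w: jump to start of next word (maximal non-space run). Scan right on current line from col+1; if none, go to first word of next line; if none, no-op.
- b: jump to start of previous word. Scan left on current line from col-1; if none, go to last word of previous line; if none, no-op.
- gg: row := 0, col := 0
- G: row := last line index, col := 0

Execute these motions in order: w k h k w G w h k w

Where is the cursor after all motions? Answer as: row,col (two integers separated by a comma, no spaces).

After 1 (w): row=0 col=2 char='b'
After 2 (k): row=0 col=2 char='b'
After 3 (h): row=0 col=1 char='_'
After 4 (k): row=0 col=1 char='_'
After 5 (w): row=0 col=2 char='b'
After 6 (G): row=3 col=0 char='s'
After 7 (w): row=3 col=4 char='z'
After 8 (h): row=3 col=3 char='_'
After 9 (k): row=2 col=3 char='o'
After 10 (w): row=2 col=6 char='g'

Answer: 2,6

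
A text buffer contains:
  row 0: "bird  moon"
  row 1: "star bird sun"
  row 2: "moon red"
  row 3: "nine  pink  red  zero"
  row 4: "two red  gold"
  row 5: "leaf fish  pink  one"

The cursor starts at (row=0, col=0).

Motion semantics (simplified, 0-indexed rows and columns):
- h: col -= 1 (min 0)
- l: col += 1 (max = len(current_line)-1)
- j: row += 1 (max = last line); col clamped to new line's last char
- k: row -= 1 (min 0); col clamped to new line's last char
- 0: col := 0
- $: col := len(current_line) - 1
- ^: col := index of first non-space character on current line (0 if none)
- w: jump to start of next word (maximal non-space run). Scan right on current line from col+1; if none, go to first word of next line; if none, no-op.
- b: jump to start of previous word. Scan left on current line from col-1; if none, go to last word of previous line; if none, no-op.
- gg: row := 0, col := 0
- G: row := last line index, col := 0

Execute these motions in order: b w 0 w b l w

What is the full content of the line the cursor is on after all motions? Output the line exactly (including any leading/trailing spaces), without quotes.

Answer: bird  moon

Derivation:
After 1 (b): row=0 col=0 char='b'
After 2 (w): row=0 col=6 char='m'
After 3 (0): row=0 col=0 char='b'
After 4 (w): row=0 col=6 char='m'
After 5 (b): row=0 col=0 char='b'
After 6 (l): row=0 col=1 char='i'
After 7 (w): row=0 col=6 char='m'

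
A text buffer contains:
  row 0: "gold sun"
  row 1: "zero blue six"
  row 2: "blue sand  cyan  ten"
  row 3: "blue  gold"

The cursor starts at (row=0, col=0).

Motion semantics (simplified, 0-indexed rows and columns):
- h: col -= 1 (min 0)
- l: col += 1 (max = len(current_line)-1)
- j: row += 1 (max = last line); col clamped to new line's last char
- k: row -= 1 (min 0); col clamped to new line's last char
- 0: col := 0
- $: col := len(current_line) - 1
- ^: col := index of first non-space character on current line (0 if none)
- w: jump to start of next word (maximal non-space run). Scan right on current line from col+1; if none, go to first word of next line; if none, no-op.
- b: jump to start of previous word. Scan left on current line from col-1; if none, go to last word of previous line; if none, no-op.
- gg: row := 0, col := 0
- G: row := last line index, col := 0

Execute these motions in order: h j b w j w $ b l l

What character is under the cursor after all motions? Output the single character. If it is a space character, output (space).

After 1 (h): row=0 col=0 char='g'
After 2 (j): row=1 col=0 char='z'
After 3 (b): row=0 col=5 char='s'
After 4 (w): row=1 col=0 char='z'
After 5 (j): row=2 col=0 char='b'
After 6 (w): row=2 col=5 char='s'
After 7 ($): row=2 col=19 char='n'
After 8 (b): row=2 col=17 char='t'
After 9 (l): row=2 col=18 char='e'
After 10 (l): row=2 col=19 char='n'

Answer: n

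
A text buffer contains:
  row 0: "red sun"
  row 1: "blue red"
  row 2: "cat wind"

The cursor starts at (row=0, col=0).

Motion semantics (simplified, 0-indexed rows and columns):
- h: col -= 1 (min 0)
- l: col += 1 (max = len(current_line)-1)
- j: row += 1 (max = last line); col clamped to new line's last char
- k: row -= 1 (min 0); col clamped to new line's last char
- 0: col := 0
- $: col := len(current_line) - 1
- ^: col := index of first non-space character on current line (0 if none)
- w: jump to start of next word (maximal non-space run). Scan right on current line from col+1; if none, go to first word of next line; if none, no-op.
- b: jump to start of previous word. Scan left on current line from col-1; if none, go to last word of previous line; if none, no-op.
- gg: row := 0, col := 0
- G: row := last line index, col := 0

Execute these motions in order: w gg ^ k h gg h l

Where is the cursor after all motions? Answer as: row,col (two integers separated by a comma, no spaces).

After 1 (w): row=0 col=4 char='s'
After 2 (gg): row=0 col=0 char='r'
After 3 (^): row=0 col=0 char='r'
After 4 (k): row=0 col=0 char='r'
After 5 (h): row=0 col=0 char='r'
After 6 (gg): row=0 col=0 char='r'
After 7 (h): row=0 col=0 char='r'
After 8 (l): row=0 col=1 char='e'

Answer: 0,1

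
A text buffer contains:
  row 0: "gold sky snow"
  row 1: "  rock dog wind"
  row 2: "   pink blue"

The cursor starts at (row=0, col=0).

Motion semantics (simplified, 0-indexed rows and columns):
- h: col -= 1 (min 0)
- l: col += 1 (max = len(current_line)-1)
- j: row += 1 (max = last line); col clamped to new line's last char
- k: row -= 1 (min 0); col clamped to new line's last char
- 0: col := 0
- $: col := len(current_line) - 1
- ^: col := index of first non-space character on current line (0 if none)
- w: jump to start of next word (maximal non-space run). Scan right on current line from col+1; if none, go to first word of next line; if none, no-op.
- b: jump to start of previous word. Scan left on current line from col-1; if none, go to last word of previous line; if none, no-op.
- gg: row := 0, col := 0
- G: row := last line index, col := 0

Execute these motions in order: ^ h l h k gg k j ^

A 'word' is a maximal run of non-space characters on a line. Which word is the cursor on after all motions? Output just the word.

After 1 (^): row=0 col=0 char='g'
After 2 (h): row=0 col=0 char='g'
After 3 (l): row=0 col=1 char='o'
After 4 (h): row=0 col=0 char='g'
After 5 (k): row=0 col=0 char='g'
After 6 (gg): row=0 col=0 char='g'
After 7 (k): row=0 col=0 char='g'
After 8 (j): row=1 col=0 char='_'
After 9 (^): row=1 col=2 char='r'

Answer: rock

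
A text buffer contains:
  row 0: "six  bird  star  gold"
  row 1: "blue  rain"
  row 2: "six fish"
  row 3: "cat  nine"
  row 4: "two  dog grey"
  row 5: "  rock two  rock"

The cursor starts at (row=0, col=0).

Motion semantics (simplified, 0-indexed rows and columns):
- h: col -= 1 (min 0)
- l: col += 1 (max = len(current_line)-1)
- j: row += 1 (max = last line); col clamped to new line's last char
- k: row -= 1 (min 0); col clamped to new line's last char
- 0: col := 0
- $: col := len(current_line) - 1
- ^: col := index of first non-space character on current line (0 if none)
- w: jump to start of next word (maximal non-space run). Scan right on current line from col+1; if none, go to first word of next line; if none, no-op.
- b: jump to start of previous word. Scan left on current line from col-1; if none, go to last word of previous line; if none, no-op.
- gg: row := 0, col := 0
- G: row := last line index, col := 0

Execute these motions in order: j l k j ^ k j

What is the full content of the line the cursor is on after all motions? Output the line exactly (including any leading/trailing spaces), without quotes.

After 1 (j): row=1 col=0 char='b'
After 2 (l): row=1 col=1 char='l'
After 3 (k): row=0 col=1 char='i'
After 4 (j): row=1 col=1 char='l'
After 5 (^): row=1 col=0 char='b'
After 6 (k): row=0 col=0 char='s'
After 7 (j): row=1 col=0 char='b'

Answer: blue  rain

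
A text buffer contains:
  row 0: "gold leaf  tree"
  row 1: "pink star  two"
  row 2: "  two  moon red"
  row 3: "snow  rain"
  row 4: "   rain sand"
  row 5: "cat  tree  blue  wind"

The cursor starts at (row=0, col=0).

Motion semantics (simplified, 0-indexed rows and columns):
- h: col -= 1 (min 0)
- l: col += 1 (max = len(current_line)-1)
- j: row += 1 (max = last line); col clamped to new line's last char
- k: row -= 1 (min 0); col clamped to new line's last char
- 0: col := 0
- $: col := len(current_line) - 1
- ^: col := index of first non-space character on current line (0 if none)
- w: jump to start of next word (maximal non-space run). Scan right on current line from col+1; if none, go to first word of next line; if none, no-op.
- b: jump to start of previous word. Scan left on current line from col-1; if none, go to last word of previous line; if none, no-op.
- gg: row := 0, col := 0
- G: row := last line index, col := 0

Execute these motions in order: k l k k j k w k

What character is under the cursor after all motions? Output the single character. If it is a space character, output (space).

Answer: l

Derivation:
After 1 (k): row=0 col=0 char='g'
After 2 (l): row=0 col=1 char='o'
After 3 (k): row=0 col=1 char='o'
After 4 (k): row=0 col=1 char='o'
After 5 (j): row=1 col=1 char='i'
After 6 (k): row=0 col=1 char='o'
After 7 (w): row=0 col=5 char='l'
After 8 (k): row=0 col=5 char='l'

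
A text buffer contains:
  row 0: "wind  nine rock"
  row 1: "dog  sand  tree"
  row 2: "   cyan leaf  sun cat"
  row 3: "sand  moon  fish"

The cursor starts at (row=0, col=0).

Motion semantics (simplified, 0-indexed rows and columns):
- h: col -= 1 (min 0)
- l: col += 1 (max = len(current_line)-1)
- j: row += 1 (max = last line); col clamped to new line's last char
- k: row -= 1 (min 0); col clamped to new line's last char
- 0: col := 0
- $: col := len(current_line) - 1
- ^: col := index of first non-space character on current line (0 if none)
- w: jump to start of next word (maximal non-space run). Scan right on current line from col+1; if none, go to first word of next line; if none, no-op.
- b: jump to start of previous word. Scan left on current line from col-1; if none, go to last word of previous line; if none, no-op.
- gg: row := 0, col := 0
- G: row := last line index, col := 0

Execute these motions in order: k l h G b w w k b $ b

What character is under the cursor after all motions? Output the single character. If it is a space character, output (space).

Answer: c

Derivation:
After 1 (k): row=0 col=0 char='w'
After 2 (l): row=0 col=1 char='i'
After 3 (h): row=0 col=0 char='w'
After 4 (G): row=3 col=0 char='s'
After 5 (b): row=2 col=18 char='c'
After 6 (w): row=3 col=0 char='s'
After 7 (w): row=3 col=6 char='m'
After 8 (k): row=2 col=6 char='n'
After 9 (b): row=2 col=3 char='c'
After 10 ($): row=2 col=20 char='t'
After 11 (b): row=2 col=18 char='c'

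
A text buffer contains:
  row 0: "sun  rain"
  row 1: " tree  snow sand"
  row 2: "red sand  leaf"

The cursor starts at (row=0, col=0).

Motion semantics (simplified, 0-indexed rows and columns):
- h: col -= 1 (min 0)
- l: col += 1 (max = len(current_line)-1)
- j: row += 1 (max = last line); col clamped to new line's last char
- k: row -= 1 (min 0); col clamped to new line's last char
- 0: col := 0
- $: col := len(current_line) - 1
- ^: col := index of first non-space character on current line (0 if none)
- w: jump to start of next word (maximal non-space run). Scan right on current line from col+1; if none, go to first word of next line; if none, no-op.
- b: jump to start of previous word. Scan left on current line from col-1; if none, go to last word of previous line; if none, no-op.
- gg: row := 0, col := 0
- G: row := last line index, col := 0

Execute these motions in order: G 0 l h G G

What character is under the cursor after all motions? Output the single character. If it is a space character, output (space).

Answer: r

Derivation:
After 1 (G): row=2 col=0 char='r'
After 2 (0): row=2 col=0 char='r'
After 3 (l): row=2 col=1 char='e'
After 4 (h): row=2 col=0 char='r'
After 5 (G): row=2 col=0 char='r'
After 6 (G): row=2 col=0 char='r'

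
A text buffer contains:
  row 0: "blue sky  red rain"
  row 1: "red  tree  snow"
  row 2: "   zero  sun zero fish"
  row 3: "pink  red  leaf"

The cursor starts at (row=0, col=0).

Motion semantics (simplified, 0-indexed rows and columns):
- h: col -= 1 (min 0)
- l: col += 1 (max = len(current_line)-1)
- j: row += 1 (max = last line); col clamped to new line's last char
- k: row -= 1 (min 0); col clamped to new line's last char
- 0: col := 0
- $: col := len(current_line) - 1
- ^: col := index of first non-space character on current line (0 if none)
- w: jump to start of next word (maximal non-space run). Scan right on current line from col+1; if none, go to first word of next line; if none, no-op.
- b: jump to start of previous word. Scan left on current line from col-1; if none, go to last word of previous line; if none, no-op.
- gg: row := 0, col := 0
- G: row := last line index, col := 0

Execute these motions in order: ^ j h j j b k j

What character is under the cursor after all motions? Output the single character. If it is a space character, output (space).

After 1 (^): row=0 col=0 char='b'
After 2 (j): row=1 col=0 char='r'
After 3 (h): row=1 col=0 char='r'
After 4 (j): row=2 col=0 char='_'
After 5 (j): row=3 col=0 char='p'
After 6 (b): row=2 col=18 char='f'
After 7 (k): row=1 col=14 char='w'
After 8 (j): row=2 col=14 char='e'

Answer: e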